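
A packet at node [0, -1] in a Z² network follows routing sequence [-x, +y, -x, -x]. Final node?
(-3, 0)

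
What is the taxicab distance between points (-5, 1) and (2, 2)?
8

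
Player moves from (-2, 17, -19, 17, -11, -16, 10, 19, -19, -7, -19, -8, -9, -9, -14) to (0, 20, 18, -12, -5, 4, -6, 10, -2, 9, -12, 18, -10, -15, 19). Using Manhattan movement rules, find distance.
228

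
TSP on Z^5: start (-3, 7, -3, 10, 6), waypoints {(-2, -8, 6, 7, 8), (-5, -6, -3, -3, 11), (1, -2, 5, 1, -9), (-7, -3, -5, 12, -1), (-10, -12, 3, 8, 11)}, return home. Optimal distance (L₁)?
176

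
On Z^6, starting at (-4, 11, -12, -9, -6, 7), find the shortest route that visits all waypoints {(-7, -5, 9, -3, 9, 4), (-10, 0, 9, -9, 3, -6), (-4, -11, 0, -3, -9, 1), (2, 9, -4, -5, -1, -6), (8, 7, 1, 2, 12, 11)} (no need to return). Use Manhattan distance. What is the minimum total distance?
210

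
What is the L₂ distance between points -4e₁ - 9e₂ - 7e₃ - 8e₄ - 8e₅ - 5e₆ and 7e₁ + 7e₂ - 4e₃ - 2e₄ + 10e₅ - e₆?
27.6043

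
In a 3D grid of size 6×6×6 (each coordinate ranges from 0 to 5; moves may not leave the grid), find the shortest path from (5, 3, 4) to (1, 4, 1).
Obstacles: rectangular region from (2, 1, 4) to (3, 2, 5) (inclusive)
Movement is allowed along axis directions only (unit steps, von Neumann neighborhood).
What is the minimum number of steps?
8
(one shortest path: (5, 3, 4) → (4, 3, 4) → (3, 3, 4) → (2, 3, 4) → (1, 3, 4) → (1, 4, 4) → (1, 4, 3) → (1, 4, 2) → (1, 4, 1))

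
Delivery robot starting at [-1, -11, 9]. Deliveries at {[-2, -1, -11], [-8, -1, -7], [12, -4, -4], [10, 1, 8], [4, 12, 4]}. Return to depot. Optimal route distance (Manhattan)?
140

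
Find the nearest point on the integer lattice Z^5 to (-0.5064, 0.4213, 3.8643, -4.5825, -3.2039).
(-1, 0, 4, -5, -3)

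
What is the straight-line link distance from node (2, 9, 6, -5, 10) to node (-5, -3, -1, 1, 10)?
16.6733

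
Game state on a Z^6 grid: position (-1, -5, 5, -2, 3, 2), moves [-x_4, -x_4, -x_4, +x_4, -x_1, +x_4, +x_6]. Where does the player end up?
(-2, -5, 5, -3, 3, 3)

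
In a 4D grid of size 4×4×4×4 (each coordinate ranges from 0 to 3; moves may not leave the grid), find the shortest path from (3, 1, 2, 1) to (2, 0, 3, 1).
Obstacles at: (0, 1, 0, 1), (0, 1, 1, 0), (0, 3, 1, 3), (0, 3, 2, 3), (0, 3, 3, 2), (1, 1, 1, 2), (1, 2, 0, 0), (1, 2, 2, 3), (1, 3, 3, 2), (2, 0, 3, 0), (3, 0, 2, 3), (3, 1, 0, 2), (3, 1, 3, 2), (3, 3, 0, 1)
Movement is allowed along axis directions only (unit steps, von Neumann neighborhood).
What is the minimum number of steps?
3
(one shortest path: (3, 1, 2, 1) → (2, 1, 2, 1) → (2, 0, 2, 1) → (2, 0, 3, 1))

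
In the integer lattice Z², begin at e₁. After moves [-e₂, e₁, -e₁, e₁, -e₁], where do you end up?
(1, -1)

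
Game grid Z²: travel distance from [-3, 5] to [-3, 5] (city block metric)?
0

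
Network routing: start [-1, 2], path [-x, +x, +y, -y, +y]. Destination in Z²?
(-1, 3)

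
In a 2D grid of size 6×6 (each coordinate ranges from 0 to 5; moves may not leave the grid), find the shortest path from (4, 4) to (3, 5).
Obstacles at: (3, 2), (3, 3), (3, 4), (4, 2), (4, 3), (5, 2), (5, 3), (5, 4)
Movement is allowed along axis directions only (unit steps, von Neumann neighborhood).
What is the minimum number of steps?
2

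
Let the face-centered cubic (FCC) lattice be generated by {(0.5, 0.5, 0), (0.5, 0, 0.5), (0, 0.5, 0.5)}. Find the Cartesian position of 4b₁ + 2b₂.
(3, 2, 1)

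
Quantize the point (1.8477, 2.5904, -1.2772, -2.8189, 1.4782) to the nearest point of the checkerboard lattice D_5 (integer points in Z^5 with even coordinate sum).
(2, 3, -1, -3, 1)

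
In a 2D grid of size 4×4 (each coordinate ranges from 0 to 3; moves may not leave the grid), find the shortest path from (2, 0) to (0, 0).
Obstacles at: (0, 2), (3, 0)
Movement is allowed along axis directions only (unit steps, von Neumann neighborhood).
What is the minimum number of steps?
2
(one shortest path: (2, 0) → (1, 0) → (0, 0))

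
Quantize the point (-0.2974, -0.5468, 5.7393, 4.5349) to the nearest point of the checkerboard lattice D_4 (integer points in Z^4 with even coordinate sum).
(0, -1, 6, 5)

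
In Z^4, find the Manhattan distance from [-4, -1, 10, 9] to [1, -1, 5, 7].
12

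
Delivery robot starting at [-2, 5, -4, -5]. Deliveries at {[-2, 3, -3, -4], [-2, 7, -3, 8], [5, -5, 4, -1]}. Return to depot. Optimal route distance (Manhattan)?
80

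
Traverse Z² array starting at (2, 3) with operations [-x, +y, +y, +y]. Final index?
(1, 6)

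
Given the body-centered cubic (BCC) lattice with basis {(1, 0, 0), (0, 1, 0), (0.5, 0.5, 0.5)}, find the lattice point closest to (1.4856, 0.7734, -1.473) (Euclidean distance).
(1.5, 0.5, -1.5)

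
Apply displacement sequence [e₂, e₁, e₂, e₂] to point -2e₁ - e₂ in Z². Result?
(-1, 2)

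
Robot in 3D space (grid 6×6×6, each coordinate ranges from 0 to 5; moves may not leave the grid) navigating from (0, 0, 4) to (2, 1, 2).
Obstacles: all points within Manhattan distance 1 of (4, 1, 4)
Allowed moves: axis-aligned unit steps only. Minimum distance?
5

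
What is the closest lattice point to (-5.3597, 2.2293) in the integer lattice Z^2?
(-5, 2)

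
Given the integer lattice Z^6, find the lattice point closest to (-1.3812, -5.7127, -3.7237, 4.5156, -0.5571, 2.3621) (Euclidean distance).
(-1, -6, -4, 5, -1, 2)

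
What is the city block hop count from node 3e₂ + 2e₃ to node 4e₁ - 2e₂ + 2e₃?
9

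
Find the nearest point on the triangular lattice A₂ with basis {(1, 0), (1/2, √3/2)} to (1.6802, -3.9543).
(1.5, -4.33)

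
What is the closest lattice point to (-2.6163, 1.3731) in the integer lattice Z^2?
(-3, 1)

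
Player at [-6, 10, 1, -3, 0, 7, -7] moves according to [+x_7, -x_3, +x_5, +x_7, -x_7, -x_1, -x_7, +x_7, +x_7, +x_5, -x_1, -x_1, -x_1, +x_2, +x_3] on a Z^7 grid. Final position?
(-10, 11, 1, -3, 2, 7, -5)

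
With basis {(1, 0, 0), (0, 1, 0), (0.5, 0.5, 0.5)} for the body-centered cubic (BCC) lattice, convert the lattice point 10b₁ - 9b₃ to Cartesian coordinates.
(5.5, -4.5, -4.5)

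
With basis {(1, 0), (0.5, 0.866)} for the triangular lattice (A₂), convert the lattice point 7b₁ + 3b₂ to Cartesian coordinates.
(8.5, 2.598)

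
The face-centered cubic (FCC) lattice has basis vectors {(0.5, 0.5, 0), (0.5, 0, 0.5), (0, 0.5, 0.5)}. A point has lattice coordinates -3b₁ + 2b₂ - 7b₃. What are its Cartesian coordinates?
(-0.5, -5, -2.5)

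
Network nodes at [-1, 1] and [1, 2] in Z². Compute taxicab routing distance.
3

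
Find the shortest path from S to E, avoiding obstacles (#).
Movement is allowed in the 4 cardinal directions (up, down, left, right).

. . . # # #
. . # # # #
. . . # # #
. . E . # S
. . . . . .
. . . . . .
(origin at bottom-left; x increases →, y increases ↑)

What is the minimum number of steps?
5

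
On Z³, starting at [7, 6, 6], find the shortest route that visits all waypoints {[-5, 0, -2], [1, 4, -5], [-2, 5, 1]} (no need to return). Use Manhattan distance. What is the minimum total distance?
38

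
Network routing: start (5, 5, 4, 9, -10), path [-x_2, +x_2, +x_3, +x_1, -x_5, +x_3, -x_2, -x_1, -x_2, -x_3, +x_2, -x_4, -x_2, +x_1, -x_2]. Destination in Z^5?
(6, 2, 5, 8, -11)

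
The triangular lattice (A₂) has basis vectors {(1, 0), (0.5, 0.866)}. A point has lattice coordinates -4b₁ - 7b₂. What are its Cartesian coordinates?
(-7.5, -6.062)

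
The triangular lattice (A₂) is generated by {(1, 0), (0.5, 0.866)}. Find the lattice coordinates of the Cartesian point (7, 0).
7b₁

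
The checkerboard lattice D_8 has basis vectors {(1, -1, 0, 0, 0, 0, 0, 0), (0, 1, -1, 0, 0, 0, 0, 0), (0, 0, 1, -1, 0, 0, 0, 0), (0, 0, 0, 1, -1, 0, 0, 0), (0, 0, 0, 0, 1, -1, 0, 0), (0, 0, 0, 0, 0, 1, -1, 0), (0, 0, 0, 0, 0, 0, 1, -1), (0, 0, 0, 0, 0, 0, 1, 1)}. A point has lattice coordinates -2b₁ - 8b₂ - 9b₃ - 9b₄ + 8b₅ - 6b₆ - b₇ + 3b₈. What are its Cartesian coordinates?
(-2, -6, -1, 0, 17, -14, 8, 4)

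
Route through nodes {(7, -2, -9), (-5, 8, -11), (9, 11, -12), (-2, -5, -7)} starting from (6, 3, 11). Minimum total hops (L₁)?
78
(one optimal route: (6, 3, 11) → (7, -2, -9) → (-2, -5, -7) → (-5, 8, -11) → (9, 11, -12))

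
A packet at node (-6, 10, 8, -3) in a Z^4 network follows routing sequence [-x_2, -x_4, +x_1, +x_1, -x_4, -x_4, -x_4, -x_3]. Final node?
(-4, 9, 7, -7)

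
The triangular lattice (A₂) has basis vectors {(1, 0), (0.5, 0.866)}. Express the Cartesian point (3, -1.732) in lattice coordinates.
4b₁ - 2b₂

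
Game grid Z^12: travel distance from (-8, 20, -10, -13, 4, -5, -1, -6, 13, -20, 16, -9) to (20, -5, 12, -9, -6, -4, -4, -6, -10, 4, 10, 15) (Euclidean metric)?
61.1228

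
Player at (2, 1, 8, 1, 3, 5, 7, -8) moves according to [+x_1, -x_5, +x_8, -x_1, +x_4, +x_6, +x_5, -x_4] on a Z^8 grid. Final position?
(2, 1, 8, 1, 3, 6, 7, -7)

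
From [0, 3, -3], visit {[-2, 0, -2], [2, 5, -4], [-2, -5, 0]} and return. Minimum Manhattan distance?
36
(one optimal route: (0, 3, -3) → (-2, 0, -2) → (-2, -5, 0) → (2, 5, -4) → (0, 3, -3))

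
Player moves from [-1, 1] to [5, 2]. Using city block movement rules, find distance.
7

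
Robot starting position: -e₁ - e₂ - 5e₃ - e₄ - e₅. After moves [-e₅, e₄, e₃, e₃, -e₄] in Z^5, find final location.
(-1, -1, -3, -1, -2)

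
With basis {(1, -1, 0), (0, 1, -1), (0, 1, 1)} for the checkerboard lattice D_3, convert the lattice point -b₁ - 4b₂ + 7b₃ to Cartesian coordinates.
(-1, 4, 11)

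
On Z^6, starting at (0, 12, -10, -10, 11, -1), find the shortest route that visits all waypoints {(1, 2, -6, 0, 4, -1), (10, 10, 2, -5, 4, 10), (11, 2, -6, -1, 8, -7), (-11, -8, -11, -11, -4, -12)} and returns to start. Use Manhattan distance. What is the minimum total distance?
226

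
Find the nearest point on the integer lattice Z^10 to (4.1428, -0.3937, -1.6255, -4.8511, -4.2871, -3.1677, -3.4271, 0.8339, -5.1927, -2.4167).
(4, 0, -2, -5, -4, -3, -3, 1, -5, -2)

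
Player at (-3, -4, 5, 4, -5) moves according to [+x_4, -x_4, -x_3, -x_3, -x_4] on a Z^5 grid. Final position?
(-3, -4, 3, 3, -5)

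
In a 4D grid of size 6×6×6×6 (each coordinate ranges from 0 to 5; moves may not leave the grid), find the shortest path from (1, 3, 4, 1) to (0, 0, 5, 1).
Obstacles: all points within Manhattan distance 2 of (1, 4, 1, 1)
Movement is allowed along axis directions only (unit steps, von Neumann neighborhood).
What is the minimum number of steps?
5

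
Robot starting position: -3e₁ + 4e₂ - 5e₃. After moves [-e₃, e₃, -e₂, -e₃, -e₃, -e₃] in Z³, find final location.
(-3, 3, -8)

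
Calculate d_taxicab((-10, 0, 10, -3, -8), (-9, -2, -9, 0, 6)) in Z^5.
39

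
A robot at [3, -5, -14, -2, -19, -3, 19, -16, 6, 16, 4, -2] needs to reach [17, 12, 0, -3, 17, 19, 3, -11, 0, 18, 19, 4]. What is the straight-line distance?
55.1725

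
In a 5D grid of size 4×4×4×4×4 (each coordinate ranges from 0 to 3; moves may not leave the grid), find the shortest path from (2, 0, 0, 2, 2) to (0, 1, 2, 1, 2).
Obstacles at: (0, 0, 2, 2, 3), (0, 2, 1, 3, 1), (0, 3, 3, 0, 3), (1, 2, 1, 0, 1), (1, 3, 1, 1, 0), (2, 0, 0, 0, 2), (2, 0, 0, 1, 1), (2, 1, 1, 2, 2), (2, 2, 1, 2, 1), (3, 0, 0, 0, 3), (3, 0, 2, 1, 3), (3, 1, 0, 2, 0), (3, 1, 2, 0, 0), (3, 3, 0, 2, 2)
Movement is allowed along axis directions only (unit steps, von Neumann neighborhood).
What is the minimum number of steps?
6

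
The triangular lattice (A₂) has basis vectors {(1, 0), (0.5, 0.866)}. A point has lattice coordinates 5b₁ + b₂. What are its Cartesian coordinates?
(5.5, 0.866)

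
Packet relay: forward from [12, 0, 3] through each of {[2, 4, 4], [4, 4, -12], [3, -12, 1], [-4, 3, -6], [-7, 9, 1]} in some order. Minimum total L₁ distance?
91
(one optimal route: (12, 0, 3) → (3, -12, 1) → (2, 4, 4) → (-7, 9, 1) → (-4, 3, -6) → (4, 4, -12))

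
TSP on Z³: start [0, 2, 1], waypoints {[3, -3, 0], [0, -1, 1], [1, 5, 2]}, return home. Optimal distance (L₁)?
26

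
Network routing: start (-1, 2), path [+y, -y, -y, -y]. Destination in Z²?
(-1, 0)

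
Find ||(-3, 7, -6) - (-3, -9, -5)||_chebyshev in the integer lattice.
16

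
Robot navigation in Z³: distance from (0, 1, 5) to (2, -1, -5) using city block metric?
14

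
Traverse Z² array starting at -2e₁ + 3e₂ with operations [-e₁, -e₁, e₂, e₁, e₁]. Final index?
(-2, 4)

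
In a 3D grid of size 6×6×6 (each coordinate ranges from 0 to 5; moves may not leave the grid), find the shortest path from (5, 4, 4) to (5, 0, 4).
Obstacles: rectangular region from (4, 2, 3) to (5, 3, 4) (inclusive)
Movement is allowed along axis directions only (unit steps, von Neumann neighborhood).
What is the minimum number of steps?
6
(one shortest path: (5, 4, 4) → (5, 4, 5) → (5, 3, 5) → (5, 2, 5) → (5, 1, 5) → (5, 0, 5) → (5, 0, 4))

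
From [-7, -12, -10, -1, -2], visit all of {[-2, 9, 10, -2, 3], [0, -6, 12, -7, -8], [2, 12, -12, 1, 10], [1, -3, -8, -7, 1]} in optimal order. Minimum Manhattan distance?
135
(one optimal route: (-7, -12, -10, -1, -2) → (1, -3, -8, -7, 1) → (0, -6, 12, -7, -8) → (-2, 9, 10, -2, 3) → (2, 12, -12, 1, 10))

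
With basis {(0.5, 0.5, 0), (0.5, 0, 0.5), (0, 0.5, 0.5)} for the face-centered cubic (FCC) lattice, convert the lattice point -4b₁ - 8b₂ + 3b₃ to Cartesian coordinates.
(-6, -0.5, -2.5)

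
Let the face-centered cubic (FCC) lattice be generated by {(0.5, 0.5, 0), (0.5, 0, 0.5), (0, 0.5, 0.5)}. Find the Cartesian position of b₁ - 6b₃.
(0.5, -2.5, -3)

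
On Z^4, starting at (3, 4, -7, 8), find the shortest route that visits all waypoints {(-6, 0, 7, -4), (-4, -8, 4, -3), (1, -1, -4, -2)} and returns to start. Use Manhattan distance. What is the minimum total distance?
94
(one optimal route: (3, 4, -7, 8) → (-6, 0, 7, -4) → (-4, -8, 4, -3) → (1, -1, -4, -2) → (3, 4, -7, 8))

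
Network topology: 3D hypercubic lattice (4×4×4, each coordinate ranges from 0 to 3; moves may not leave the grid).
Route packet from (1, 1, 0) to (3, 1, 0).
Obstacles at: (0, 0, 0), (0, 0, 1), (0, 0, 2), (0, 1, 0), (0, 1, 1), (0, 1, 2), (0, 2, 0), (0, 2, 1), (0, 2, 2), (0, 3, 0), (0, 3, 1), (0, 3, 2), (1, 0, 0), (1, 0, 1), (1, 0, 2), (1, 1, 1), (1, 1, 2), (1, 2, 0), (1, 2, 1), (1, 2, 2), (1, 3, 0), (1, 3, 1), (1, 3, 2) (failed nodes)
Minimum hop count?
2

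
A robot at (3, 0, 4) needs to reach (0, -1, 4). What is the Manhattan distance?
4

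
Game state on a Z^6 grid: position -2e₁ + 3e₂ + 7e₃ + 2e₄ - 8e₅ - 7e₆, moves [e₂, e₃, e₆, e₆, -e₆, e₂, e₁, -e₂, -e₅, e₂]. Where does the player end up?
(-1, 5, 8, 2, -9, -6)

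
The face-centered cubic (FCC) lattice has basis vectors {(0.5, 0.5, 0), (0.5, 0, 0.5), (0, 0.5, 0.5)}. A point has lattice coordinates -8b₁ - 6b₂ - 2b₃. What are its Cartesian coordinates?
(-7, -5, -4)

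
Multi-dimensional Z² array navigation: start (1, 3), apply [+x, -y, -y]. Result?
(2, 1)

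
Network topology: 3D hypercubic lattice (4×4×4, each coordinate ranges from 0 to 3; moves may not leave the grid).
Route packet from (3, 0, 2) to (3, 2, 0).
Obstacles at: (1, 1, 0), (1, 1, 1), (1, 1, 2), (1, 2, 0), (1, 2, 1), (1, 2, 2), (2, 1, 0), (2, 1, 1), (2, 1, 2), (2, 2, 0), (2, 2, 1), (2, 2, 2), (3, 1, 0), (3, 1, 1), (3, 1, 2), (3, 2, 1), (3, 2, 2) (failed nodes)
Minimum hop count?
8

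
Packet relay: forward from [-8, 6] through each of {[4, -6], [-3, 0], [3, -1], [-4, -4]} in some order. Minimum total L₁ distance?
32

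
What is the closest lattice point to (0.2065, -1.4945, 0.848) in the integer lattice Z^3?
(0, -1, 1)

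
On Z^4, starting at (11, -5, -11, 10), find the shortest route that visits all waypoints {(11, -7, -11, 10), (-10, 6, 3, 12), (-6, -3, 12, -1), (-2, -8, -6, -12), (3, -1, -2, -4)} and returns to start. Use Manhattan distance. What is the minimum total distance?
178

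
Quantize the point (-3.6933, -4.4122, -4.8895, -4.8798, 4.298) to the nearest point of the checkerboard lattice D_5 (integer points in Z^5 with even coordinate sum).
(-4, -4, -5, -5, 4)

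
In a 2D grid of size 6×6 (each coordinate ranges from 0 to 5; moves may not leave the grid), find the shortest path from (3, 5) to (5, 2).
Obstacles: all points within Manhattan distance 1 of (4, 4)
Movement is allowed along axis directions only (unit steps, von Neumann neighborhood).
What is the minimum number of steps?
7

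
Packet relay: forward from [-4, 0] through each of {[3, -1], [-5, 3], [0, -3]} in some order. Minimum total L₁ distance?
20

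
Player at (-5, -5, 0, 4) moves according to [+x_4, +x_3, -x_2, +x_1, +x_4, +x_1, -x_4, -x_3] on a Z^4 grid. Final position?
(-3, -6, 0, 5)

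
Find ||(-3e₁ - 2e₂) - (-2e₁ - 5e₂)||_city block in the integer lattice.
4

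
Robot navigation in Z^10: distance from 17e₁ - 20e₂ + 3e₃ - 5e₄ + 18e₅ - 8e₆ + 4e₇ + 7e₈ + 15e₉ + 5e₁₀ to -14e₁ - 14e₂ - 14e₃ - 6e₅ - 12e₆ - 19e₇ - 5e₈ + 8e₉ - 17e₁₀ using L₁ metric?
151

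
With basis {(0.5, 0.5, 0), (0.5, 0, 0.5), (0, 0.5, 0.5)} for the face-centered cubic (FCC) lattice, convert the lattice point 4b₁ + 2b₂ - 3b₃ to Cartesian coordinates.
(3, 0.5, -0.5)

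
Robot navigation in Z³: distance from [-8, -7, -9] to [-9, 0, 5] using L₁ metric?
22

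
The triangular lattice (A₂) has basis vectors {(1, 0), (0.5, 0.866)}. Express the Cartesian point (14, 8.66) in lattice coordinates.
9b₁ + 10b₂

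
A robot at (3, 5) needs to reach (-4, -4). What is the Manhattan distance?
16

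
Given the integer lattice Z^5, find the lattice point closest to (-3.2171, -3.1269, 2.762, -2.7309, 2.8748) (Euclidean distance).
(-3, -3, 3, -3, 3)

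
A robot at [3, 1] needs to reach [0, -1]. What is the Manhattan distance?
5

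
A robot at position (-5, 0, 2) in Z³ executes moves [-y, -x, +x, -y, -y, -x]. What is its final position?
(-6, -3, 2)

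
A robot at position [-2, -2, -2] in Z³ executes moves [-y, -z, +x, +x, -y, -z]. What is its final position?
(0, -4, -4)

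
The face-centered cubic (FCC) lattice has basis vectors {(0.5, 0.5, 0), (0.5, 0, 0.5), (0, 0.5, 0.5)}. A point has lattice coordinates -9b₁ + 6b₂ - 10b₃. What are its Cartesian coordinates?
(-1.5, -9.5, -2)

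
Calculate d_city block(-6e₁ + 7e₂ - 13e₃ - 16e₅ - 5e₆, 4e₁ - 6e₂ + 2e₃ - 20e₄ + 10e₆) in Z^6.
89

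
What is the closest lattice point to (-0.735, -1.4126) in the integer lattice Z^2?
(-1, -1)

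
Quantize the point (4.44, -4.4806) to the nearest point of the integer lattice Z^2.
(4, -4)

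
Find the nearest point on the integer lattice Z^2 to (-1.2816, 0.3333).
(-1, 0)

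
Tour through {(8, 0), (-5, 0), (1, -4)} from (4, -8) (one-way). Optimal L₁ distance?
30
(one optimal route: (4, -8) → (1, -4) → (-5, 0) → (8, 0))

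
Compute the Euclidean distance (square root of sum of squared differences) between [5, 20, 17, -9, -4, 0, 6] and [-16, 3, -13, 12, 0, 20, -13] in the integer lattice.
53.3667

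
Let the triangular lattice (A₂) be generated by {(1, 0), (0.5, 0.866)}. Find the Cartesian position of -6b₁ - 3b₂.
(-7.5, -2.598)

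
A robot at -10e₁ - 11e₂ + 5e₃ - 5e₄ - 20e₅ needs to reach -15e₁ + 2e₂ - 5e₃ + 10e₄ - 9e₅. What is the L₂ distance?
25.2982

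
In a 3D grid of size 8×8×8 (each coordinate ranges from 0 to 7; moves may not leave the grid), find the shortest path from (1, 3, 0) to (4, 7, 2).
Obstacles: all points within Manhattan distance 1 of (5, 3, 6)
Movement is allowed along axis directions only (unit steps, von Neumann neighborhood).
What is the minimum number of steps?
9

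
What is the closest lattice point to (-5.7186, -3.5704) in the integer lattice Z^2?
(-6, -4)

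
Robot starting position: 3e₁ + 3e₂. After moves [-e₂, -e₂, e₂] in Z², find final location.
(3, 2)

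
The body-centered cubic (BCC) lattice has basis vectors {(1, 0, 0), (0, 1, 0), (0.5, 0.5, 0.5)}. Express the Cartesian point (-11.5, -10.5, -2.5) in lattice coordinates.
-9b₁ - 8b₂ - 5b₃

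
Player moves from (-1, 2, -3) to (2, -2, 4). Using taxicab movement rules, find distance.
14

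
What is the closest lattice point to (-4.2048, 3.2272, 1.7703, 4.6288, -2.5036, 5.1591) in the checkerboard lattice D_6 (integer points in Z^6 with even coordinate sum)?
(-4, 3, 2, 5, -3, 5)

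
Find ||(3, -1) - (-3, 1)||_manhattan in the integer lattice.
8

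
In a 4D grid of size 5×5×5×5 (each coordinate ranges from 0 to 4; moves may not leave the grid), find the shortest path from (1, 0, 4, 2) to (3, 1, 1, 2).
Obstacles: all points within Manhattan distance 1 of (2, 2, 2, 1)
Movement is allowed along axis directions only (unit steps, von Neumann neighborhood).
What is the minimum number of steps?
6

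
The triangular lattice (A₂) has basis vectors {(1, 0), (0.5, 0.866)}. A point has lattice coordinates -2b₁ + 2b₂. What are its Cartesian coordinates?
(-1, 1.732)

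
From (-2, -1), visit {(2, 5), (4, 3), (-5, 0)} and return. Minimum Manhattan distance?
30
(one optimal route: (-2, -1) → (2, 5) → (4, 3) → (-5, 0) → (-2, -1))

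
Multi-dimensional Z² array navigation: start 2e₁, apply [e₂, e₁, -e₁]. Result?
(2, 1)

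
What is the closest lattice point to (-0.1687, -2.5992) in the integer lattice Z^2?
(0, -3)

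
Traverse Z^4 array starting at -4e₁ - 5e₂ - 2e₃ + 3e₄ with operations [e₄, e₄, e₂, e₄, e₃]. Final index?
(-4, -4, -1, 6)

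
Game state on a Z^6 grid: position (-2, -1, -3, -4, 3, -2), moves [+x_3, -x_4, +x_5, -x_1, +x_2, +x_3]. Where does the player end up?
(-3, 0, -1, -5, 4, -2)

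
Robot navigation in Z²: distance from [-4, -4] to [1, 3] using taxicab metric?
12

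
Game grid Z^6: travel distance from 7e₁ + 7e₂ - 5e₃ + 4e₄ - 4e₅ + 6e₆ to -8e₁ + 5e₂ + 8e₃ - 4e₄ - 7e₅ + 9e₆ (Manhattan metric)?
44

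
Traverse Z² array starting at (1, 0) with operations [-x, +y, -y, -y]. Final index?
(0, -1)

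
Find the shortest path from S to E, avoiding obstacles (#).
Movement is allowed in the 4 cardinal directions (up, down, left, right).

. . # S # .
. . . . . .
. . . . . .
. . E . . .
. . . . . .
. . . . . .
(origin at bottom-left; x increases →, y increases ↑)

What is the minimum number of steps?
4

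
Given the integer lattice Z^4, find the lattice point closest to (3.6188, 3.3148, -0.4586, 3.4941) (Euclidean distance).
(4, 3, 0, 3)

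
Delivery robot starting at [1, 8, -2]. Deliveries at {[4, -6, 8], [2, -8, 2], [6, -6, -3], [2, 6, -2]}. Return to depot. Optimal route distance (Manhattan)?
64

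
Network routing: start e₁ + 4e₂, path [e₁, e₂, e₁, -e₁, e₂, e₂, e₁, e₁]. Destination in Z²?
(4, 7)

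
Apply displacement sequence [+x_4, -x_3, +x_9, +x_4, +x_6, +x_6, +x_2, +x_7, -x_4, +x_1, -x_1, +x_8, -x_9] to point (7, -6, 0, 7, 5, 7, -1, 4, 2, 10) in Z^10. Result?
(7, -5, -1, 8, 5, 9, 0, 5, 2, 10)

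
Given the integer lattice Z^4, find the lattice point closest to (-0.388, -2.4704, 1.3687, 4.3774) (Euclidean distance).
(0, -2, 1, 4)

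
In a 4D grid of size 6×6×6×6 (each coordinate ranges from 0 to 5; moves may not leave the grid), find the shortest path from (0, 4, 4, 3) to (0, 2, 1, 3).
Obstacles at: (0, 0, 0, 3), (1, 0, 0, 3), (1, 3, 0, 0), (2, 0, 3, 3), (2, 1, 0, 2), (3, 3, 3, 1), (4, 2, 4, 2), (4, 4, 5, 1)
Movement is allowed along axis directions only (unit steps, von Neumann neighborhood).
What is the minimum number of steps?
5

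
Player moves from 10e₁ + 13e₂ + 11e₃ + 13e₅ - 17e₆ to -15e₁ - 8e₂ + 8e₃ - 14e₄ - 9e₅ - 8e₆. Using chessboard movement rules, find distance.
25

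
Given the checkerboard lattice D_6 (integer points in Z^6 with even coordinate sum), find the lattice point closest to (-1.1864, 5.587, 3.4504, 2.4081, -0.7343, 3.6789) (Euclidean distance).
(-1, 6, 4, 2, -1, 4)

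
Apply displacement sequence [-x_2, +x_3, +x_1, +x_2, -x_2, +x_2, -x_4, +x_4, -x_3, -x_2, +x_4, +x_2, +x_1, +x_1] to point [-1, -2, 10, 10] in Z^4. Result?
(2, -2, 10, 11)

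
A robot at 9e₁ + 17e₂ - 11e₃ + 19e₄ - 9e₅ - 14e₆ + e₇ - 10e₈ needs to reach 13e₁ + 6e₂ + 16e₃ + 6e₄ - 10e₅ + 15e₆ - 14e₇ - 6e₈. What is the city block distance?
104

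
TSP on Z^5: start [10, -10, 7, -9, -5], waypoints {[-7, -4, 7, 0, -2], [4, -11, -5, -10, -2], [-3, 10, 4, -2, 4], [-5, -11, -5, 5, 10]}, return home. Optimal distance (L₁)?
168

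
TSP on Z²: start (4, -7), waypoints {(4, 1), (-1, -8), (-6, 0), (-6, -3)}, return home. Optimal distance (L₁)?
38
(one optimal route: (4, -7) → (4, 1) → (-6, 0) → (-6, -3) → (-1, -8) → (4, -7))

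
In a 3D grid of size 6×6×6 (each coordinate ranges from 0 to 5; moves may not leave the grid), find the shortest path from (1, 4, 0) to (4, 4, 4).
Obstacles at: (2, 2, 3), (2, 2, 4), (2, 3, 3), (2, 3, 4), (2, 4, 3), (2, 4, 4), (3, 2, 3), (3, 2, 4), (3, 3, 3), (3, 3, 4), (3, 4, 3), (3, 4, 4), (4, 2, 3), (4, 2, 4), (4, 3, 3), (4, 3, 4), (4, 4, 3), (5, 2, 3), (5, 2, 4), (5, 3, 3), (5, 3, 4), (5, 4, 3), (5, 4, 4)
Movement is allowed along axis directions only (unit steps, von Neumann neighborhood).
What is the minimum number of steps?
9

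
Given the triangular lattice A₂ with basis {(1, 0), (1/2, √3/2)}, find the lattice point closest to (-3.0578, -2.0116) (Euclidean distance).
(-3, -1.732)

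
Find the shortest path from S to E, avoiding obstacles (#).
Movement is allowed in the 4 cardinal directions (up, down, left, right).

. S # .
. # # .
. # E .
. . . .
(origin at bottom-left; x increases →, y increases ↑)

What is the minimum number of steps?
7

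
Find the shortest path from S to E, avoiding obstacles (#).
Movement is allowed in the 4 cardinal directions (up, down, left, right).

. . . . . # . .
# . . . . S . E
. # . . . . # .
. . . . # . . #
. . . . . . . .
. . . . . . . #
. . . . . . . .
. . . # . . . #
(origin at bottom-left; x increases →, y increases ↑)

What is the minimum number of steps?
2
(one shortest path: (5, 6) → (6, 6) → (7, 6))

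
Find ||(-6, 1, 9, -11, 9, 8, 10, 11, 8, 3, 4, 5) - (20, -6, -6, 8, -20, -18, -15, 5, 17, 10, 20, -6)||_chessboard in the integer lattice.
29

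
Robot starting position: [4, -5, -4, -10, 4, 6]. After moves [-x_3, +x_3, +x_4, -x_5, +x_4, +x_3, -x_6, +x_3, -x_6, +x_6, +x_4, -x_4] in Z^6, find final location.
(4, -5, -2, -8, 3, 5)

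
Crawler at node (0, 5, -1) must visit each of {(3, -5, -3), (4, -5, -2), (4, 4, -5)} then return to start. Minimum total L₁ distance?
38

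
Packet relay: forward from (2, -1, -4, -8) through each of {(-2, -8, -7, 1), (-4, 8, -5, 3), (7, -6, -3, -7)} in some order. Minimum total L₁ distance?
57
(one optimal route: (2, -1, -4, -8) → (7, -6, -3, -7) → (-2, -8, -7, 1) → (-4, 8, -5, 3))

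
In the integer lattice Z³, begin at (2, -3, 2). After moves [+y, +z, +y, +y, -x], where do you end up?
(1, 0, 3)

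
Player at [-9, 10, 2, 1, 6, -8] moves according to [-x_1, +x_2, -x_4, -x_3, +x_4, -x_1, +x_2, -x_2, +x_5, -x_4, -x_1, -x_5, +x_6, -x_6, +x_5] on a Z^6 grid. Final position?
(-12, 11, 1, 0, 7, -8)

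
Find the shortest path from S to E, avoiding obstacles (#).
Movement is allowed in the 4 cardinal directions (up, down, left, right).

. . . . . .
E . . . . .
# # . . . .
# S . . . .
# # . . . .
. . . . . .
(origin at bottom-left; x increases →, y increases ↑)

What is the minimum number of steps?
5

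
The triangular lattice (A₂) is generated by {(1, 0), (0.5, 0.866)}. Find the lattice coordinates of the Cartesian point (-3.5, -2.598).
-2b₁ - 3b₂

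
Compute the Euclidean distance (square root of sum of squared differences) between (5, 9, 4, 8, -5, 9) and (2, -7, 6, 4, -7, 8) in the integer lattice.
17.0294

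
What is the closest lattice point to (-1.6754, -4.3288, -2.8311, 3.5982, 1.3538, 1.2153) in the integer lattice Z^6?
(-2, -4, -3, 4, 1, 1)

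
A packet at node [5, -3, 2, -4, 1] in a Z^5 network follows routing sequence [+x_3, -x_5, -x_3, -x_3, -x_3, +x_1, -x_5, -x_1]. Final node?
(5, -3, 0, -4, -1)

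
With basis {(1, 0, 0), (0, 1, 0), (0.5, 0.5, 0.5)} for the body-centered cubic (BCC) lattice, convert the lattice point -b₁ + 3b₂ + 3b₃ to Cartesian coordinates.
(0.5, 4.5, 1.5)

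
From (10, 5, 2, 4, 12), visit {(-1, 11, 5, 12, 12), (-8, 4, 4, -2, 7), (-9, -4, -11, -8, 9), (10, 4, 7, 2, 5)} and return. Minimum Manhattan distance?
164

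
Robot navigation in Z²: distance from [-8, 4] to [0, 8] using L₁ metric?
12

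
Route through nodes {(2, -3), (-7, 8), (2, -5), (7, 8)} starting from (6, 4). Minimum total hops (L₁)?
41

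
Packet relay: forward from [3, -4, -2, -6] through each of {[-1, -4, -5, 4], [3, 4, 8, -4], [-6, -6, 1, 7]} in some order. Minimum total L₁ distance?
69
(one optimal route: (3, -4, -2, -6) → (3, 4, 8, -4) → (-1, -4, -5, 4) → (-6, -6, 1, 7))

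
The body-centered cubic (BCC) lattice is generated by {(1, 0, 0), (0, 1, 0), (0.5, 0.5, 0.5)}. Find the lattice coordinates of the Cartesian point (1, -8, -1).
2b₁ - 7b₂ - 2b₃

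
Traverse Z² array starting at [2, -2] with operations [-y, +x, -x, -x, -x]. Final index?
(0, -3)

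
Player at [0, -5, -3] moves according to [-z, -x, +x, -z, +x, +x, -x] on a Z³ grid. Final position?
(1, -5, -5)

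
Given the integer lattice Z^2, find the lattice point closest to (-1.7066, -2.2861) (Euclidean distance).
(-2, -2)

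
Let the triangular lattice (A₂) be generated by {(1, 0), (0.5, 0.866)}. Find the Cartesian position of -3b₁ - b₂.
(-3.5, -0.866)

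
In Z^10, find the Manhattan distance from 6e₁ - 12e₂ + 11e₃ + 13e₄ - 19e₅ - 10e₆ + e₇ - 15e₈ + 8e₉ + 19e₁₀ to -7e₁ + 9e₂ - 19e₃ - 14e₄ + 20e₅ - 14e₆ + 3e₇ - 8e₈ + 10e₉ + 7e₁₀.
157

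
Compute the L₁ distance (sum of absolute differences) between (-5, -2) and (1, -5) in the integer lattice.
9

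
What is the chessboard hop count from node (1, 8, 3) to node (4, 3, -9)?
12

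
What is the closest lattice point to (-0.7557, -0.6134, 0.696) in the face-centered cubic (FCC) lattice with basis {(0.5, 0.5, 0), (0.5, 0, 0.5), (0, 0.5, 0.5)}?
(-1, -0.5, 0.5)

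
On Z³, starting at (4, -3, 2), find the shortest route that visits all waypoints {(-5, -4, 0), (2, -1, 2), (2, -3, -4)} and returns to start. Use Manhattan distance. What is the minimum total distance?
36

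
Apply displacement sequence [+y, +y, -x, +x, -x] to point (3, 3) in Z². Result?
(2, 5)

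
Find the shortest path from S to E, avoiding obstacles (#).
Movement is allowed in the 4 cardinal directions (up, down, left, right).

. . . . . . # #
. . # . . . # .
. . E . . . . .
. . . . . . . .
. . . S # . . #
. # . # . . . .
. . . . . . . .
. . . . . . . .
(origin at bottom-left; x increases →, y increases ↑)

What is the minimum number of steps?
3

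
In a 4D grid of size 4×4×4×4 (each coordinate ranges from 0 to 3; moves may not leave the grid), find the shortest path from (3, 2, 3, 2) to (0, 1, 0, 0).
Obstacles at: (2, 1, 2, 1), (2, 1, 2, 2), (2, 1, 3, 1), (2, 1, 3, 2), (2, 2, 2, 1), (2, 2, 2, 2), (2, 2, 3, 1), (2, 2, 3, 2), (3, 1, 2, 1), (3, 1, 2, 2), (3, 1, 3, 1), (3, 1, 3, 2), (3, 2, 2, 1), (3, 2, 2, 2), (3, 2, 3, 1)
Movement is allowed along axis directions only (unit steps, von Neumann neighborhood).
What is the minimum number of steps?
11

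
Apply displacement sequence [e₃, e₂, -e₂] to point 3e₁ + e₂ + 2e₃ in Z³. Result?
(3, 1, 3)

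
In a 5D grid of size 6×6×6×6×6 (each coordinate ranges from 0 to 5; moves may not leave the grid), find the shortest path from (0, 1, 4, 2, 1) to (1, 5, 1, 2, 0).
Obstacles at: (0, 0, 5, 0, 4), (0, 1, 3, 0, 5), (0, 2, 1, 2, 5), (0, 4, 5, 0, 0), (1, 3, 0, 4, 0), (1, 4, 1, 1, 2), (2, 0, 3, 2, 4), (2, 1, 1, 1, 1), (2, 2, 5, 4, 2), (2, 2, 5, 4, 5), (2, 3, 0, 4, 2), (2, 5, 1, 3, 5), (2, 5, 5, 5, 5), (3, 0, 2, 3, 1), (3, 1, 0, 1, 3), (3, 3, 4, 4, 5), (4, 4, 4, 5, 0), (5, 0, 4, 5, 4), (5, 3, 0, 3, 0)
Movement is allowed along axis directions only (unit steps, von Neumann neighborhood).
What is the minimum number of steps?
9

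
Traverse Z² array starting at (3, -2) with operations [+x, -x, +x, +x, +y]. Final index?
(5, -1)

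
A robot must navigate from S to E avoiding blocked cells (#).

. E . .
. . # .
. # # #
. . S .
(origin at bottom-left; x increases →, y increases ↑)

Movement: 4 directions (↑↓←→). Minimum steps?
6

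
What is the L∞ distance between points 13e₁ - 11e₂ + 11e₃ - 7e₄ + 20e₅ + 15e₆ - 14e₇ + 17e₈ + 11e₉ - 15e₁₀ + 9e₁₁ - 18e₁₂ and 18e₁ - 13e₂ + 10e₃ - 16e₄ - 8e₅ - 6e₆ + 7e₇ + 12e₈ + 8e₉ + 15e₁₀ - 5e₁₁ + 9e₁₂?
30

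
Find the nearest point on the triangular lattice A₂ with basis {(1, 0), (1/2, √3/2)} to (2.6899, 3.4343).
(3, 3.464)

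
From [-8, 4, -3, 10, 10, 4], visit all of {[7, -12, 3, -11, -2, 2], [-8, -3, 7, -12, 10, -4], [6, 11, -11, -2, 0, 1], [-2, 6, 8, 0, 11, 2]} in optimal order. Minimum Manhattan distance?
164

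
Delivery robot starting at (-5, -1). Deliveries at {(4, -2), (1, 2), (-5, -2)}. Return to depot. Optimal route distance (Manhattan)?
26
(one optimal route: (-5, -1) → (1, 2) → (4, -2) → (-5, -2) → (-5, -1))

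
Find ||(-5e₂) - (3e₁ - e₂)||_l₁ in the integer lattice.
7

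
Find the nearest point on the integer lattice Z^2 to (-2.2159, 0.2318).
(-2, 0)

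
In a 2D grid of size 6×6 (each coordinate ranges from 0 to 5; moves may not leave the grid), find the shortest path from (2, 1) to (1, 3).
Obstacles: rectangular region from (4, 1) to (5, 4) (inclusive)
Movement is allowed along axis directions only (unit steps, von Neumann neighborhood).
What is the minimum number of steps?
3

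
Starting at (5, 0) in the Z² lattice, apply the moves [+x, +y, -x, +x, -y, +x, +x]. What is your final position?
(8, 0)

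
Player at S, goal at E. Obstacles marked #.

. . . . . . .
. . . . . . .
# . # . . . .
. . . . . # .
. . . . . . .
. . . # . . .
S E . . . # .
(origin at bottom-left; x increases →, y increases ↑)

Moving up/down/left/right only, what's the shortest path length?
1
(one shortest path: (0, 0) → (1, 0))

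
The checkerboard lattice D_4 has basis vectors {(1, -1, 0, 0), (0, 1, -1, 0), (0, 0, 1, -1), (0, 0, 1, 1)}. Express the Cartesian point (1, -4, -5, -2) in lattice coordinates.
b₁ - 3b₂ - 3b₃ - 5b₄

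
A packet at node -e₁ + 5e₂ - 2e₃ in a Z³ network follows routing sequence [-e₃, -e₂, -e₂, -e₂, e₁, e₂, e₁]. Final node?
(1, 3, -3)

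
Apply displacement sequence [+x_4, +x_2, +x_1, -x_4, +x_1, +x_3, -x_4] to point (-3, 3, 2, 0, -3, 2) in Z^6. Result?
(-1, 4, 3, -1, -3, 2)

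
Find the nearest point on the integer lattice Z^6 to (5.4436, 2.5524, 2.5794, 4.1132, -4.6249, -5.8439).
(5, 3, 3, 4, -5, -6)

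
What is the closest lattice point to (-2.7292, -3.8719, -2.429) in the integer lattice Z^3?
(-3, -4, -2)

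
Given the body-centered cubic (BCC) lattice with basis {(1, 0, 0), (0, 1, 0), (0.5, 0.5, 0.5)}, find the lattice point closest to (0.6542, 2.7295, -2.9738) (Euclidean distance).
(1, 3, -3)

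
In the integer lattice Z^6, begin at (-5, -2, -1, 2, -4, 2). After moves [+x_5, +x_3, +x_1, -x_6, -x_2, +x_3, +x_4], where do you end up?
(-4, -3, 1, 3, -3, 1)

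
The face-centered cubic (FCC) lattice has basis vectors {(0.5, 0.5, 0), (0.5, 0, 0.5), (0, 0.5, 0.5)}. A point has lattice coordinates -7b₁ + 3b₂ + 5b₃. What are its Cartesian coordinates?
(-2, -1, 4)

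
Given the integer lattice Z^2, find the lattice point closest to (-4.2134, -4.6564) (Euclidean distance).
(-4, -5)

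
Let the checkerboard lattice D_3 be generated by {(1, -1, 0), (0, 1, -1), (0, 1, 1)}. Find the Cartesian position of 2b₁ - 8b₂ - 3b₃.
(2, -13, 5)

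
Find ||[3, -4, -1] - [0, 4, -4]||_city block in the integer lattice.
14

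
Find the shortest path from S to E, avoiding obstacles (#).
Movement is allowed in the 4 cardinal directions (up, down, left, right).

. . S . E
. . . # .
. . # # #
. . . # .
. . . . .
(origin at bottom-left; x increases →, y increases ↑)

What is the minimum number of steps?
2
(one shortest path: (2, 4) → (3, 4) → (4, 4))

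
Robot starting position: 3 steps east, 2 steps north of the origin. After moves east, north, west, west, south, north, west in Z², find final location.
(1, 3)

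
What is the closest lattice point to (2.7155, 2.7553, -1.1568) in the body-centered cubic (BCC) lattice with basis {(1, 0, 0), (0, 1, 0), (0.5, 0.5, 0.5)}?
(3, 3, -1)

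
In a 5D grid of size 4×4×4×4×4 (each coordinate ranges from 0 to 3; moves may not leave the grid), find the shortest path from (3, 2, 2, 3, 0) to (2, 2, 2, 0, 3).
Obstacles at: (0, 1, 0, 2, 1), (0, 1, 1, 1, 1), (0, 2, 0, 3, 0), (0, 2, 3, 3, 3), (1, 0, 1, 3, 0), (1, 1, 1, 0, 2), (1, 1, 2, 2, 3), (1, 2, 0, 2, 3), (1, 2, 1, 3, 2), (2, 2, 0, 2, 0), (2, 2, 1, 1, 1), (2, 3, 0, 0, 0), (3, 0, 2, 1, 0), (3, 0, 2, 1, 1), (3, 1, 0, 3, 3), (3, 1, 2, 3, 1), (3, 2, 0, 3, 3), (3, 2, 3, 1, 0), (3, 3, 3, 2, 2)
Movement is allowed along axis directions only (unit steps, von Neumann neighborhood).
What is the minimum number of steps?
7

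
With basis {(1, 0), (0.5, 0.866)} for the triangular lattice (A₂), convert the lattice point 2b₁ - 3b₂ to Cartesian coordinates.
(0.5, -2.598)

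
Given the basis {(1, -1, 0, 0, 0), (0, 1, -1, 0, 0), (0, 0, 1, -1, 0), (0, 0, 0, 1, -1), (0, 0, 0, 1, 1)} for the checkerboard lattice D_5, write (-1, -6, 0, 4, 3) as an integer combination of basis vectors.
-b₁ - 7b₂ - 7b₃ - 3b₄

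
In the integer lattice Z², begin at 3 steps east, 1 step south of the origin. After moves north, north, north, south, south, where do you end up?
(3, 0)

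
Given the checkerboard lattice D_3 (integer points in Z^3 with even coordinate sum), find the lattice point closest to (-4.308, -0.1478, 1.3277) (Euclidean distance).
(-4, 0, 2)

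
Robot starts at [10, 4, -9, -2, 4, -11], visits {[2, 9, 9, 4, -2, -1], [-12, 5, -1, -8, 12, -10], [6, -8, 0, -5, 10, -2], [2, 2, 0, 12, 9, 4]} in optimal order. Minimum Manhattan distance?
169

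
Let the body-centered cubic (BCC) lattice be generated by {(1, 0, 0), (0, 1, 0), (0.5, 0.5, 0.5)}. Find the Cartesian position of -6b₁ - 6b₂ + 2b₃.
(-5, -5, 1)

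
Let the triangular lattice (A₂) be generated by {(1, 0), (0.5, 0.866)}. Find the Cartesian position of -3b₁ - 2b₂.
(-4, -1.732)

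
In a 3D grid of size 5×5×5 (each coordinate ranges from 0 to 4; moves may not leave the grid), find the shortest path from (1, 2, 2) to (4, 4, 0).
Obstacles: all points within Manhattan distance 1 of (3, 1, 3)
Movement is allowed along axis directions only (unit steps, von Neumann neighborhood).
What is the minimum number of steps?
7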